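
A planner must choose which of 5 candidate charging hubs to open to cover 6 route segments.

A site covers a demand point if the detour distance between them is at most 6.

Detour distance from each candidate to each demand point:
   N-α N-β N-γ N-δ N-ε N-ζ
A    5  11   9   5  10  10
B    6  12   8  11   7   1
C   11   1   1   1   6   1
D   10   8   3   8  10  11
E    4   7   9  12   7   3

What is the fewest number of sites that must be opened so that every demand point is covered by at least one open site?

2

Coverage sets (demand points within 6 of each site):
  A: {N-α, N-δ}
  B: {N-α, N-ζ}
  C: {N-β, N-γ, N-δ, N-ε, N-ζ}
  D: {N-γ}
  E: {N-α, N-ζ}
No single site covers all 6 demand points.
But {A, C} covers everything, so the minimum is 2.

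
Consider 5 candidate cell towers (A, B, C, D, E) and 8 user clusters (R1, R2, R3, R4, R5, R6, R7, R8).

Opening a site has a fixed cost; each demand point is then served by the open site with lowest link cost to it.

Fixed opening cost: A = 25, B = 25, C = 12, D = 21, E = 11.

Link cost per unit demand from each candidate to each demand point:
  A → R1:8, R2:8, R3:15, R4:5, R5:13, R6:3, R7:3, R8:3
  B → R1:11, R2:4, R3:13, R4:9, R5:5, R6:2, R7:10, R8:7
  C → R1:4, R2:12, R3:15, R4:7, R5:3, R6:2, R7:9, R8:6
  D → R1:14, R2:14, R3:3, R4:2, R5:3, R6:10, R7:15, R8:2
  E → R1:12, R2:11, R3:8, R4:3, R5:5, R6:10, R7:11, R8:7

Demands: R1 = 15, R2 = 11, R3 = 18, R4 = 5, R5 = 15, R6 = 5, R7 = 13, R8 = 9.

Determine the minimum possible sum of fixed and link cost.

Open {A, B, C, D}: assign each demand point to its cheapest open site.
  R1→C 15×4=60, R2→B 11×4=44, R3→D 18×3=54, R4→D 5×2=10, R5→C 15×3=45, R6→B 5×2=10, R7→A 13×3=39, R8→D 9×2=18
  link cost 280, fixed 83 → total 363.
Compare {A, B, C, D, E}: link cost 280 + fixed 94 = 374.
Compare {A, C, D}: link cost 324 + fixed 58 = 382.
Compare {A, C, D, E}: link cost 324 + fixed 69 = 393.
All other subsets cost ≥ 374. Minimum total cost: 363.

363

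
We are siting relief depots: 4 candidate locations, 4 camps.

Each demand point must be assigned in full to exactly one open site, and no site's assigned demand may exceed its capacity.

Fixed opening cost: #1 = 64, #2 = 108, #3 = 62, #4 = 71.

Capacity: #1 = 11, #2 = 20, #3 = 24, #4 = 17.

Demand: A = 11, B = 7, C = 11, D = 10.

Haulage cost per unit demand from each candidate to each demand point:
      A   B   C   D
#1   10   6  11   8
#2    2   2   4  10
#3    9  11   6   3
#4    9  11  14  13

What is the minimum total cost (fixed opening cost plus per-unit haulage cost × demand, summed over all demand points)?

Open {#2, #3}; cheapest assignment that respects the capacities:
  #2 (cap 20, load 18): A, B — cost 11×2 + 7×2 = 36
  #3 (cap 24, load 21): C, D — cost 11×6 + 10×3 = 96
  Shipping 132, fixed 170 → total 302.
  Any other capacity-feasible assignment to {#2, #3} ships for at least 132.
Compare {#1, #2, #3}: its best feasible assignment gives total 366.
Compare {#2, #3, #4}: its best feasible assignment gives total 373.
Every other set of open sites that can feasibly serve all demand totals ≥ 366 even under its best assignment. Minimum: 302.

302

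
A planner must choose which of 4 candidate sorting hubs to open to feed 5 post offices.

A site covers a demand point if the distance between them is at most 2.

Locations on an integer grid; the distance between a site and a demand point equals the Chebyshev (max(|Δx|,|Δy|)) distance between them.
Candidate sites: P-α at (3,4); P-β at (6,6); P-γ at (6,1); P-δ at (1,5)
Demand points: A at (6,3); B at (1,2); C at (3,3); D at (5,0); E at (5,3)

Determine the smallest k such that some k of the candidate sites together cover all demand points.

Coverage sets (demand points within 2 of each site):
  P-α: {B, C, E}
  P-β: {}
  P-γ: {A, D, E}
  P-δ: {C}
No single site covers all 5 demand points.
But {P-α, P-γ} covers everything, so the minimum is 2.

2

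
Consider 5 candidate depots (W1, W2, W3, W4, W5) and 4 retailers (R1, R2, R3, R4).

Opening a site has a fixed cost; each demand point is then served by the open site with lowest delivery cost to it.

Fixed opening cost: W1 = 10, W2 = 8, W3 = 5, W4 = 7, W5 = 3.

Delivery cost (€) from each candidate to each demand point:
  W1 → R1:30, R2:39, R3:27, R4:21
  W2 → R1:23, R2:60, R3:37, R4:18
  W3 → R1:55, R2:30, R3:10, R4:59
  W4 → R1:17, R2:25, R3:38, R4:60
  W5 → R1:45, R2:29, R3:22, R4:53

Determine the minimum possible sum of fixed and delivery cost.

Open {W2, W3, W4}: assign each demand point to its cheapest open site.
  R1→W4 17, R2→W4 25, R3→W3 10, R4→W2 18
  delivery cost 70, fixed 20 → total 90.
Compare {W2, W3, W4, W5}: delivery cost 70 + fixed 23 = 93.
Compare {W2, W3}: delivery cost 81 + fixed 13 = 94.
Compare {W1, W3, W4}: delivery cost 73 + fixed 22 = 95.
All other subsets cost ≥ 93. Minimum total cost: 90.

90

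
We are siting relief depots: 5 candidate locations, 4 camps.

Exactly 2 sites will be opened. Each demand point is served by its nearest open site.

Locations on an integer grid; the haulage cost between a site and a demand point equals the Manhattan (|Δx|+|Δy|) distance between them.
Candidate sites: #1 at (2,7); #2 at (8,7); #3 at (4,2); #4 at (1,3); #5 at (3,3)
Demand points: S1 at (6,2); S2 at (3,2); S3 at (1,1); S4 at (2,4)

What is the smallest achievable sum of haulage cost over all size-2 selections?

Open {#3, #4}.
  S1→#3 2, S2→#3 1, S3→#4 2, S4→#4 2  ⇒ total 7.
Compare {#3, #5}: total 9.
Compare {#4, #5}: total 9.
No size-2 selection does better; minimum is 7.

7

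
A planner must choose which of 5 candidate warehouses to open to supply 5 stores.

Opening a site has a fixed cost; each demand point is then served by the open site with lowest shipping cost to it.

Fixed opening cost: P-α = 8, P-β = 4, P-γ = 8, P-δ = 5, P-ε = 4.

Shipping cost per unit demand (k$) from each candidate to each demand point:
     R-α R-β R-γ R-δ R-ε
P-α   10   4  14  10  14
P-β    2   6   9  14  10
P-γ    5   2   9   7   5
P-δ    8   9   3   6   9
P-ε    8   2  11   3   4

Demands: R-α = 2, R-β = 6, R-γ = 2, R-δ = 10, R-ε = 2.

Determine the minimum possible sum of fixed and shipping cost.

73

Open {P-β, P-δ, P-ε}: assign each demand point to its cheapest open site.
  R-α→P-β 2×2=4, R-β→P-ε 6×2=12, R-γ→P-δ 2×3=6, R-δ→P-ε 10×3=30, R-ε→P-ε 2×4=8
  shipping cost 60, fixed 13 → total 73.
Compare {P-β, P-ε}: shipping cost 72 + fixed 8 = 80.
Compare {P-δ, P-ε}: shipping cost 72 + fixed 9 = 81.
Compare {P-α, P-β, P-δ, P-ε}: shipping cost 60 + fixed 21 = 81.
All other subsets cost ≥ 80. Minimum total cost: 73.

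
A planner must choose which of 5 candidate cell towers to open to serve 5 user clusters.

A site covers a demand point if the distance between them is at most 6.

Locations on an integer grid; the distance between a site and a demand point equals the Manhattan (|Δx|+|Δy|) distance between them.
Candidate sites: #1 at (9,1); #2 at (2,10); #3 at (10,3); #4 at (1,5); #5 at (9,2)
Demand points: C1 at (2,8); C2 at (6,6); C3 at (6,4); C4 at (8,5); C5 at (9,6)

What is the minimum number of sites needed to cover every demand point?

Coverage sets (demand points within 6 of each site):
  #1: {C3, C4, C5}
  #2: {C1}
  #3: {C3, C4, C5}
  #4: {C1, C2, C3}
  #5: {C3, C4, C5}
No single site covers all 5 demand points.
But {#1, #4} covers everything, so the minimum is 2.

2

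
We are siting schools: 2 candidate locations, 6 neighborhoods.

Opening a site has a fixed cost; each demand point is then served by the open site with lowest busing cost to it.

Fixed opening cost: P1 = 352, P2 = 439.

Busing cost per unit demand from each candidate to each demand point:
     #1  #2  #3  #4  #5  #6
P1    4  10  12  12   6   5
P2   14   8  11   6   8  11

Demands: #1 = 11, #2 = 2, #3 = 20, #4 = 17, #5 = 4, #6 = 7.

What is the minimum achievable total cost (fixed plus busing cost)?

919

Open {P1}: assign each demand point to its cheapest open site.
  #1→P1 11×4=44, #2→P1 2×10=20, #3→P1 20×12=240, #4→P1 17×12=204, #5→P1 4×6=24, #6→P1 7×5=35
  busing cost 567, fixed 352 → total 919.
Compare {P2}: busing cost 601 + fixed 439 = 1040.
Compare {P1, P2}: busing cost 441 + fixed 791 = 1232.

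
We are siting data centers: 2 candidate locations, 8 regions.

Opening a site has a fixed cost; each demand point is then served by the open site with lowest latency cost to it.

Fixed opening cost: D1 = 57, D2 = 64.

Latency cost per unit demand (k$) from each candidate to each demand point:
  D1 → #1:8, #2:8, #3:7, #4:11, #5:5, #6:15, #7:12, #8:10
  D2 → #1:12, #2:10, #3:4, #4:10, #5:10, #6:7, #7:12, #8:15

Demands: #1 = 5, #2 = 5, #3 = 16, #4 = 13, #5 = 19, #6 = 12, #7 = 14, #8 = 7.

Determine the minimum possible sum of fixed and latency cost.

812

Open {D1, D2}: assign each demand point to its cheapest open site.
  #1→D1 5×8=40, #2→D1 5×8=40, #3→D2 16×4=64, #4→D2 13×10=130, #5→D1 19×5=95, #6→D2 12×7=84, #7→D1 14×12=168, #8→D1 7×10=70
  latency cost 691, fixed 121 → total 812.
Compare {D1}: latency cost 848 + fixed 57 = 905.
Compare {D2}: latency cost 851 + fixed 64 = 915.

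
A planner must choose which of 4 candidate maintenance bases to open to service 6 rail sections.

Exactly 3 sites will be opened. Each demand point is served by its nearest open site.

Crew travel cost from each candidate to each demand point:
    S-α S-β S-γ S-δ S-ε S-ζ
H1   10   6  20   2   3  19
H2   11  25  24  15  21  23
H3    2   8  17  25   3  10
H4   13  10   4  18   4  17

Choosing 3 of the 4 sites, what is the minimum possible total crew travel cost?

27

Open {H1, H3, H4}.
  S-α→H3 2, S-β→H1 6, S-γ→H4 4, S-δ→H1 2, S-ε→H1 3, S-ζ→H3 10  ⇒ total 27.
Compare {H1, H2, H3}: total 40.
Compare {H1, H2, H4}: total 42.
No size-3 selection does better; minimum is 27.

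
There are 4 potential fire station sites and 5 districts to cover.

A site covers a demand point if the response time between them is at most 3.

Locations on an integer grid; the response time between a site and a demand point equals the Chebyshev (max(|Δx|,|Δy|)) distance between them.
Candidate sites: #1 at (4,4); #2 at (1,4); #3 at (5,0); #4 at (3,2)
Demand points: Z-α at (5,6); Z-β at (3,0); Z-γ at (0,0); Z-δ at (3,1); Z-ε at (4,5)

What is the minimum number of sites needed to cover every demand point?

Coverage sets (demand points within 3 of each site):
  #1: {Z-α, Z-δ, Z-ε}
  #2: {Z-δ, Z-ε}
  #3: {Z-β, Z-δ}
  #4: {Z-β, Z-γ, Z-δ, Z-ε}
No single site covers all 5 demand points.
But {#1, #4} covers everything, so the minimum is 2.

2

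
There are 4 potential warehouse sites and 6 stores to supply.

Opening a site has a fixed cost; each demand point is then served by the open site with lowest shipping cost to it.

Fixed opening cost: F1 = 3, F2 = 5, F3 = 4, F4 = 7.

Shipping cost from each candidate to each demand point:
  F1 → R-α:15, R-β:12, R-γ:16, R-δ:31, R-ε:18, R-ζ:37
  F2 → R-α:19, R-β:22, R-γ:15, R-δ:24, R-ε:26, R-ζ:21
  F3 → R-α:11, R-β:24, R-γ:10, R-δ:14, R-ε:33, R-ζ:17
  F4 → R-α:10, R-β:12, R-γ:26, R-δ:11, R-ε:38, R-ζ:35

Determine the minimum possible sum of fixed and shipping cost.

89

Open {F1, F3}: assign each demand point to its cheapest open site.
  R-α→F3 11, R-β→F1 12, R-γ→F3 10, R-δ→F3 14, R-ε→F1 18, R-ζ→F3 17
  shipping cost 82, fixed 7 → total 89.
Compare {F1, F3, F4}: shipping cost 78 + fixed 14 = 92.
Compare {F1, F2, F3}: shipping cost 82 + fixed 12 = 94.
Compare {F1, F2, F3, F4}: shipping cost 78 + fixed 19 = 97.
All other subsets cost ≥ 92. Minimum total cost: 89.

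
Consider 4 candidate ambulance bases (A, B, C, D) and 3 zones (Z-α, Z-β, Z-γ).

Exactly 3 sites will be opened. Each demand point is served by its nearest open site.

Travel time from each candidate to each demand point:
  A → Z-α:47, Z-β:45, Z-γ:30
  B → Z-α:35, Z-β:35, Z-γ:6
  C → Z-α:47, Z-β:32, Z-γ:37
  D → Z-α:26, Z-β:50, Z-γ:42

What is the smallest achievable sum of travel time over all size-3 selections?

Open {B, C, D}.
  Z-α→D 26, Z-β→C 32, Z-γ→B 6  ⇒ total 64.
Compare {A, B, D}: total 67.
Compare {A, B, C}: total 73.
No size-3 selection does better; minimum is 64.

64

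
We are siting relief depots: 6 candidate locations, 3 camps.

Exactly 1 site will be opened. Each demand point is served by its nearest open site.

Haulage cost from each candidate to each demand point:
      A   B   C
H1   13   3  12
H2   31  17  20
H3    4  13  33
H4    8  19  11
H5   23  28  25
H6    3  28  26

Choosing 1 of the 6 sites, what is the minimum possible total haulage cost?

28

Open {H1}.
  A→H1 13, B→H1 3, C→H1 12  ⇒ total 28.
Compare {H4}: total 38.
Compare {H3}: total 50.
No size-1 selection does better; minimum is 28.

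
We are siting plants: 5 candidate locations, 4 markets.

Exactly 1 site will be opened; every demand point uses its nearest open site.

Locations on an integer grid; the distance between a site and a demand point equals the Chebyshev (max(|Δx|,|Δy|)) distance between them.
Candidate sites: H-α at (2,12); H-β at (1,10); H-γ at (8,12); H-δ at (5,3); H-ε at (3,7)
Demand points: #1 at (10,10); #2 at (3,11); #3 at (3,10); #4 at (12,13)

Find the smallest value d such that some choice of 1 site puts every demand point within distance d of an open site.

Open {H-γ}.
  Farthest demand point is #2 at distance 5 (to H-γ); all others are ≤ 5.
With {H-ε} the worst case is 9.
With {H-α} the worst case is 10.
No size-1 selection achieves below 5.

5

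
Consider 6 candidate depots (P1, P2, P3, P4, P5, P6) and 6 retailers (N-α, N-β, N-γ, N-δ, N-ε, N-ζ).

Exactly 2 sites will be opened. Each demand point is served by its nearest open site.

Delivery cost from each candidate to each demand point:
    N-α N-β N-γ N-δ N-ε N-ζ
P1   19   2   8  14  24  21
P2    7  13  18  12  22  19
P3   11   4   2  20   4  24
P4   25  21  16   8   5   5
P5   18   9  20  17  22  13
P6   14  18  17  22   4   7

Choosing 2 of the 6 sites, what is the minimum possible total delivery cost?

34

Open {P3, P4}.
  N-α→P3 11, N-β→P3 4, N-γ→P3 2, N-δ→P4 8, N-ε→P3 4, N-ζ→P4 5  ⇒ total 34.
Compare {P1, P4}: total 47.
Compare {P2, P3}: total 48.
No size-2 selection does better; minimum is 34.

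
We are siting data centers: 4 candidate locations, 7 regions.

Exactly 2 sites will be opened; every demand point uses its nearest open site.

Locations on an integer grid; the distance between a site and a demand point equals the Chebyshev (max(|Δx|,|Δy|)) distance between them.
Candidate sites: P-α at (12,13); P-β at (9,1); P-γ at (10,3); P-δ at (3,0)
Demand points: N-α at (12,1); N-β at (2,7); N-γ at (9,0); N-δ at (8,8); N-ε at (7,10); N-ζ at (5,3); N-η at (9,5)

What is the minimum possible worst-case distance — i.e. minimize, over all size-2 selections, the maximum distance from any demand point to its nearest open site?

7

Open {P-α, P-β}.
  Farthest demand point is N-β at distance 7 (to P-β); all others are ≤ 7.
With {P-β, P-γ} the worst case is 7.
With {P-γ, P-δ} the worst case is 7.
No size-2 selection achieves below 7.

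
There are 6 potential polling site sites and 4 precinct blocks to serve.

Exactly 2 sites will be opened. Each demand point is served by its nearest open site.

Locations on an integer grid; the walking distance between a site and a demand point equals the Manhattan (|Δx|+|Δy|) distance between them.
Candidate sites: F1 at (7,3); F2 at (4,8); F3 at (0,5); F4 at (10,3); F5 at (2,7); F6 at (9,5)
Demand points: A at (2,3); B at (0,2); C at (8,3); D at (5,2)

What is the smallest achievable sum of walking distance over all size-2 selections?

Open {F1, F3}.
  A→F3 4, B→F3 3, C→F1 1, D→F1 3  ⇒ total 11.
Compare {F1, F5}: total 15.
Compare {F3, F4}: total 15.
No size-2 selection does better; minimum is 11.

11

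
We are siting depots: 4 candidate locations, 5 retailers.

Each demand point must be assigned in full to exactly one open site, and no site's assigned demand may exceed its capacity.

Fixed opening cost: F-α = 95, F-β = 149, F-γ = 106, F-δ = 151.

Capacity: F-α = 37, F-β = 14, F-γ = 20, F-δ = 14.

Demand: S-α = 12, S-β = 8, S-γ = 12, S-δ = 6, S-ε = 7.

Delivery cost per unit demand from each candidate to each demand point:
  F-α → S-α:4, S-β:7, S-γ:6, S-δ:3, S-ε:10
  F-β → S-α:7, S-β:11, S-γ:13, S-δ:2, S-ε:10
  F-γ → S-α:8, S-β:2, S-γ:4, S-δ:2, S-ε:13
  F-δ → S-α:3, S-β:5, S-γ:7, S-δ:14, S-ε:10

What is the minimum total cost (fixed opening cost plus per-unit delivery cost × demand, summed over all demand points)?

Open {F-α, F-γ}; cheapest assignment that respects the capacities:
  F-α (cap 37, load 25): S-α, S-δ, S-ε — cost 12×4 + 6×3 + 7×10 = 136
  F-γ (cap 20, load 20): S-β, S-γ — cost 8×2 + 12×4 = 64
  Shipping 200, fixed 201 → total 401.
  Any other capacity-feasible assignment to {F-α, F-γ} ships for at least 200.
Compare {F-α, F-δ}: its best feasible assignment gives total 494.
Compare {F-α, F-β}: its best feasible assignment gives total 502.
Every other set of open sites that can feasibly serve all demand totals ≥ 494 even under its best assignment. Minimum: 401.

401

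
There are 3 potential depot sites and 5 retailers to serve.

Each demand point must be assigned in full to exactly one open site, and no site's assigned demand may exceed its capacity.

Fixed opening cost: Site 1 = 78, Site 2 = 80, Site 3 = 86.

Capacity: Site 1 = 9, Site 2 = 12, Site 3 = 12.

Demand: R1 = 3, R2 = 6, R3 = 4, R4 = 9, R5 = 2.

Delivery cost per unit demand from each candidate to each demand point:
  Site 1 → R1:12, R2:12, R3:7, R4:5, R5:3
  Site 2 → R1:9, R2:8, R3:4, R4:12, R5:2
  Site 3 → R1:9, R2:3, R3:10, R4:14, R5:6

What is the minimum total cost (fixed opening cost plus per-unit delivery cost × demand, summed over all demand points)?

Open {Site 1, Site 2, Site 3}; cheapest assignment that respects the capacities:
  Site 1 (cap 9, load 9): R4 — cost 9×5 = 45
  Site 2 (cap 12, load 9): R1, R3, R5 — cost 3×9 + 4×4 + 2×2 = 47
  Site 3 (cap 12, load 6): R2 — cost 6×3 = 18
  Shipping 110, fixed 244 → total 354.
  Any other capacity-feasible assignment to {Site 1, Site 2, Site 3} ships for at least 110.
Compare {Site 2, Site 3}: its best feasible assignment gives total 371.
Every other set of open sites that can feasibly serve all demand totals ≥ 371 even under its best assignment. Minimum: 354.

354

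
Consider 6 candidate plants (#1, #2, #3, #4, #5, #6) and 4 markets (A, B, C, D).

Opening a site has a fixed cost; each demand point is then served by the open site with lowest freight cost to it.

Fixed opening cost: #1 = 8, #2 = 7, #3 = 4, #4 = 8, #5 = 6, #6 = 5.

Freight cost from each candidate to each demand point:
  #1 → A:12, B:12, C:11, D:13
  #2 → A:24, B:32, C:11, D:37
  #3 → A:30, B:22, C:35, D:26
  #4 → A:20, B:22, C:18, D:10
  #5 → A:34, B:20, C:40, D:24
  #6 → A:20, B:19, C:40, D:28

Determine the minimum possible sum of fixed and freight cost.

Open {#1}: assign each demand point to its cheapest open site.
  A→#1 12, B→#1 12, C→#1 11, D→#1 13
  freight cost 48, fixed 8 → total 56.
Compare {#1, #3}: freight cost 48 + fixed 12 = 60.
Compare {#1, #4}: freight cost 45 + fixed 16 = 61.
Compare {#1, #6}: freight cost 48 + fixed 13 = 61.
All other subsets cost ≥ 60. Minimum total cost: 56.

56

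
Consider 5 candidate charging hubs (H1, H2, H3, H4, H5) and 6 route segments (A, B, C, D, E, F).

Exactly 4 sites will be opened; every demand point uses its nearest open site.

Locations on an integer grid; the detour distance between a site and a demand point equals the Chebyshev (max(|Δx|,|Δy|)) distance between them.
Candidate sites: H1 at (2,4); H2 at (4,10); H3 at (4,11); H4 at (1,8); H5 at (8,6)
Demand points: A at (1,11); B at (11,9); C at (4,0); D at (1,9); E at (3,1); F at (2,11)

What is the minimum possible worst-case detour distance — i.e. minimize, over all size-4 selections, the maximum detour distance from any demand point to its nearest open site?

4

Open {H1, H2, H3, H5}.
  Farthest demand point is C at detour distance 4 (to H1); all others are ≤ 4.
With {H1, H2, H4, H5} the worst case is 4.
With {H1, H3, H4, H5} the worst case is 4.
No size-4 selection achieves below 4.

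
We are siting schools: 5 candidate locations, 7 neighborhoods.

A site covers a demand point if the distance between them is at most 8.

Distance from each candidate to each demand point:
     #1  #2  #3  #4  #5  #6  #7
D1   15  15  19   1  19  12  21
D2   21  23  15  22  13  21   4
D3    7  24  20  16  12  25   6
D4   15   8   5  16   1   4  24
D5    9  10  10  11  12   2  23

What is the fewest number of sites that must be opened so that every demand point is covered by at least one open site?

3

Coverage sets (demand points within 8 of each site):
  D1: {#4}
  D2: {#7}
  D3: {#1, #7}
  D4: {#2, #3, #5, #6}
  D5: {#6}
No 2 sites suffice: every size-2 union leaves at least one demand point uncovered.
But {D1, D3, D4} covers everything, so the minimum is 3.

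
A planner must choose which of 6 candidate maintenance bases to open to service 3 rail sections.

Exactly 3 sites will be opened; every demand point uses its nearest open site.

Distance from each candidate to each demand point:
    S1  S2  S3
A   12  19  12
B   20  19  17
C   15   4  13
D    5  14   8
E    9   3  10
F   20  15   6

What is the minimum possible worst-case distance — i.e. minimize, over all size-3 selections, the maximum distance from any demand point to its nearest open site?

Open {C, D, F}.
  Farthest demand point is S3 at distance 6 (to F); all others are ≤ 6.
With {D, E, F} the worst case is 6.
With {A, C, D} the worst case is 8.
No size-3 selection achieves below 6.

6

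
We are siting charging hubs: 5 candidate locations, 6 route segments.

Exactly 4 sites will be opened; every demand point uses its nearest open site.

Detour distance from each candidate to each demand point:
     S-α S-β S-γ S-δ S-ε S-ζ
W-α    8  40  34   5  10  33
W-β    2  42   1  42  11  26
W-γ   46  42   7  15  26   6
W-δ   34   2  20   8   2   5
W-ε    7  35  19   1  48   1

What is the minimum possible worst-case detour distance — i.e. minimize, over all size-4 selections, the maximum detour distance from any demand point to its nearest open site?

Open {W-α, W-β, W-δ, W-ε}.
  Farthest demand point is S-α at detour distance 2 (to W-β); all others are ≤ 2.
With {W-β, W-γ, W-δ, W-ε} the worst case is 2.
With {W-α, W-β, W-γ, W-δ} the worst case is 5.
No size-4 selection achieves below 2.

2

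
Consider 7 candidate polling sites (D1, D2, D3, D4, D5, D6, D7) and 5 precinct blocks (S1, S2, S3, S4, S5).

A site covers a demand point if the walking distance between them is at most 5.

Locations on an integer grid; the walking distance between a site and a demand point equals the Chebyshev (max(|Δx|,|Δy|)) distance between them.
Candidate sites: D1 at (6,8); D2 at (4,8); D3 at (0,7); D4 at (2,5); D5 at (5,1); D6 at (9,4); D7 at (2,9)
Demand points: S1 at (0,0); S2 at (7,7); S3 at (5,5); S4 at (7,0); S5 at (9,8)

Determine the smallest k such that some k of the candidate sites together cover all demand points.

2

Coverage sets (demand points within 5 of each site):
  D1: {S2, S3, S5}
  D2: {S2, S3, S5}
  D3: {S3}
  D4: {S1, S2, S3, S4}
  D5: {S1, S3, S4}
  D6: {S2, S3, S4, S5}
  D7: {S2, S3}
No single site covers all 5 demand points.
But {D1, D4} covers everything, so the minimum is 2.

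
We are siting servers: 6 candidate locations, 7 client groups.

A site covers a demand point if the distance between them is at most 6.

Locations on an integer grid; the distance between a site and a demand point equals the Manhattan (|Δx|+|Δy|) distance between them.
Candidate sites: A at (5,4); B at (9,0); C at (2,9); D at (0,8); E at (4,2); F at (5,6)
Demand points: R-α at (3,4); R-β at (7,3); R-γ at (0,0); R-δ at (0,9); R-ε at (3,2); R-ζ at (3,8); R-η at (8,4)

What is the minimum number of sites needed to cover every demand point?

2

Coverage sets (demand points within 6 of each site):
  A: {R-α, R-β, R-ε, R-ζ, R-η}
  B: {R-β, R-η}
  C: {R-α, R-δ, R-ζ}
  D: {R-δ, R-ζ}
  E: {R-α, R-β, R-γ, R-ε, R-η}
  F: {R-α, R-β, R-ε, R-ζ, R-η}
No single site covers all 7 demand points.
But {C, E} covers everything, so the minimum is 2.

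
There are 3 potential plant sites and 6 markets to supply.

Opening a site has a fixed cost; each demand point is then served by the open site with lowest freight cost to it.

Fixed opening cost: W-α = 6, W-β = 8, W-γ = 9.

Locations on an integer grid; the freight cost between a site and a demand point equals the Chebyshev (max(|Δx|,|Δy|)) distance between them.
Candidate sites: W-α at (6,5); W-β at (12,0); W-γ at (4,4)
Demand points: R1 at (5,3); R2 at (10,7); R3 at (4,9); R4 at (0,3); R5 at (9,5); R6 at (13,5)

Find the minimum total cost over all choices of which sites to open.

Open {W-α}: assign each demand point to its cheapest open site.
  R1→W-α 2, R2→W-α 4, R3→W-α 4, R4→W-α 6, R5→W-α 3, R6→W-α 7
  freight cost 26, fixed 6 → total 32.
Compare {W-α, W-β}: freight cost 24 + fixed 14 = 38.
Compare {W-α, W-γ}: freight cost 23 + fixed 15 = 38.
Compare {W-γ}: freight cost 30 + fixed 9 = 39.
All other subsets cost ≥ 38. Minimum total cost: 32.

32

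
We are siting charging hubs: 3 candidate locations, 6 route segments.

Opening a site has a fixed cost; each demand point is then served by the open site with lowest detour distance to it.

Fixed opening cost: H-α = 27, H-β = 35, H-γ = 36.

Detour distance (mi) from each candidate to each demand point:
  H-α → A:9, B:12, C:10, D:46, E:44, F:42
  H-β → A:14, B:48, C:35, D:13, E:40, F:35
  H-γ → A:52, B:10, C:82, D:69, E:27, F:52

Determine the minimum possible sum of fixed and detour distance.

Open {H-α, H-β}: assign each demand point to its cheapest open site.
  A→H-α 9, B→H-α 12, C→H-α 10, D→H-β 13, E→H-β 40, F→H-β 35
  detour distance 119, fixed 62 → total 181.
Compare {H-α}: detour distance 163 + fixed 27 = 190.
Compare {H-α, H-β, H-γ}: detour distance 104 + fixed 98 = 202.
Compare {H-β, H-γ}: detour distance 134 + fixed 71 = 205.
All other subsets cost ≥ 190. Minimum total cost: 181.

181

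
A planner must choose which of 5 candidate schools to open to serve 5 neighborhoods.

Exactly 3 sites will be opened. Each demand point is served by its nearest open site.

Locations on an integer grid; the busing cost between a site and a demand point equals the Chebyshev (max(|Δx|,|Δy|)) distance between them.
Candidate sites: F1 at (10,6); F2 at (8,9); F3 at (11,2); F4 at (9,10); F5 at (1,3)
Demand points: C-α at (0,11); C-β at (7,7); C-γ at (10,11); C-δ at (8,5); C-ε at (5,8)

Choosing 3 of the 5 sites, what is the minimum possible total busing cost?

Open {F1, F2, F4}.
  C-α→F2 8, C-β→F2 2, C-γ→F4 1, C-δ→F1 2, C-ε→F2 3  ⇒ total 16.
Compare {F1, F2, F3}: total 17.
Compare {F1, F2, F5}: total 17.
No size-3 selection does better; minimum is 16.

16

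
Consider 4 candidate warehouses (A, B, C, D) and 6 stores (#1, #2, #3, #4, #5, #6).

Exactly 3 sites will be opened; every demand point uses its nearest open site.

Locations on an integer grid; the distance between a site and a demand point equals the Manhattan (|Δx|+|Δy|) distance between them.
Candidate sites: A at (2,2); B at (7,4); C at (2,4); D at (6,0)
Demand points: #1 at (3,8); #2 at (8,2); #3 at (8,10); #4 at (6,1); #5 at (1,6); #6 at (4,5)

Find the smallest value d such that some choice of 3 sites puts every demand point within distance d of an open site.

Open {A, B, C}.
  Farthest demand point is #3 at distance 7 (to B); all others are ≤ 7.
With {A, B, D} the worst case is 7.
With {B, C, D} the worst case is 7.
No size-3 selection achieves below 7.

7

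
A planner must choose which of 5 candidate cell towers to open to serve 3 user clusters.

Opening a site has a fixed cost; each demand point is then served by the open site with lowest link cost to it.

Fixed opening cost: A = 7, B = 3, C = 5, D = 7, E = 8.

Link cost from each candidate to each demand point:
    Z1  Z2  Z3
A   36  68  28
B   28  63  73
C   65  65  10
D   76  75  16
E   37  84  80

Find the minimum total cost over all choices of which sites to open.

Open {B, C}: assign each demand point to its cheapest open site.
  Z1→B 28, Z2→B 63, Z3→C 10
  link cost 101, fixed 8 → total 109.
Compare {A, B, C}: link cost 101 + fixed 15 = 116.
Compare {B, C, D}: link cost 101 + fixed 15 = 116.
Compare {B, D}: link cost 107 + fixed 10 = 117.
All other subsets cost ≥ 116. Minimum total cost: 109.

109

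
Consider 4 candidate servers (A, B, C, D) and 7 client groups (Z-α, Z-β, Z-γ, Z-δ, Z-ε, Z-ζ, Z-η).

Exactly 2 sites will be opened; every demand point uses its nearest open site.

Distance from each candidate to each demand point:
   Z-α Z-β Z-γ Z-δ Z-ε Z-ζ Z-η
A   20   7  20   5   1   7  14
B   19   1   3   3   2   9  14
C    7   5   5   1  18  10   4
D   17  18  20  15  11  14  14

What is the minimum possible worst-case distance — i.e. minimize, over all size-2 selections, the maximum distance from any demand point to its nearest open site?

7

Open {A, C}.
  Farthest demand point is Z-α at distance 7 (to C); all others are ≤ 7.
With {B, C} the worst case is 9.
With {C, D} the worst case is 11.
No size-2 selection achieves below 7.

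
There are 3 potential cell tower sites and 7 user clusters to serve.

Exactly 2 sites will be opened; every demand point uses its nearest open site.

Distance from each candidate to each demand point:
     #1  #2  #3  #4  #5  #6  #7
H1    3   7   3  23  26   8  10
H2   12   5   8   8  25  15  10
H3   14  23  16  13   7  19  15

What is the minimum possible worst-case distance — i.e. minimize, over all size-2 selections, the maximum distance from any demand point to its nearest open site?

Open {H1, H3}.
  Farthest demand point is #4 at distance 13 (to H3); all others are ≤ 13.
With {H2, H3} the worst case is 15.
With {H1, H2} the worst case is 25.
No size-2 selection achieves below 13.

13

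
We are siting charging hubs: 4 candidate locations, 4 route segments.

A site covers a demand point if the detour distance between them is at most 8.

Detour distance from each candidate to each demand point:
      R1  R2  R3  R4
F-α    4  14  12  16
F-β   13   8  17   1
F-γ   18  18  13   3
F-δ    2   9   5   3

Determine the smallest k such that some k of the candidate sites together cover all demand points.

Coverage sets (demand points within 8 of each site):
  F-α: {R1}
  F-β: {R2, R4}
  F-γ: {R4}
  F-δ: {R1, R3, R4}
No single site covers all 4 demand points.
But {F-β, F-δ} covers everything, so the minimum is 2.

2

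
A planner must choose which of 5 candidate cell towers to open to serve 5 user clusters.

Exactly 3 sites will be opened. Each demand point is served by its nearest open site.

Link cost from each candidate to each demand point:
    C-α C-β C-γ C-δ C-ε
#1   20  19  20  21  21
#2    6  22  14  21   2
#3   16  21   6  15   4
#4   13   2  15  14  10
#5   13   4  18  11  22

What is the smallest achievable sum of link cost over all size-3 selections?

29

Open {#2, #3, #5}.
  C-α→#2 6, C-β→#5 4, C-γ→#3 6, C-δ→#5 11, C-ε→#2 2  ⇒ total 29.
Compare {#2, #3, #4}: total 30.
Compare {#2, #4, #5}: total 35.
No size-3 selection does better; minimum is 29.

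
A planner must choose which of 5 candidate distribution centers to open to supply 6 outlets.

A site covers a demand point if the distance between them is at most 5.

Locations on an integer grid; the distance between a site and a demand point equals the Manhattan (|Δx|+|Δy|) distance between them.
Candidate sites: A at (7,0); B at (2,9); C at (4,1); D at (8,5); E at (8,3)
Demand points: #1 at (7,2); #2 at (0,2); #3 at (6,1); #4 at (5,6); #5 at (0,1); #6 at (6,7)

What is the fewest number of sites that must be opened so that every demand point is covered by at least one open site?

2

Coverage sets (demand points within 5 of each site):
  A: {#1, #3}
  B: {}
  C: {#1, #2, #3, #5}
  D: {#1, #4, #6}
  E: {#1, #3}
No single site covers all 6 demand points.
But {C, D} covers everything, so the minimum is 2.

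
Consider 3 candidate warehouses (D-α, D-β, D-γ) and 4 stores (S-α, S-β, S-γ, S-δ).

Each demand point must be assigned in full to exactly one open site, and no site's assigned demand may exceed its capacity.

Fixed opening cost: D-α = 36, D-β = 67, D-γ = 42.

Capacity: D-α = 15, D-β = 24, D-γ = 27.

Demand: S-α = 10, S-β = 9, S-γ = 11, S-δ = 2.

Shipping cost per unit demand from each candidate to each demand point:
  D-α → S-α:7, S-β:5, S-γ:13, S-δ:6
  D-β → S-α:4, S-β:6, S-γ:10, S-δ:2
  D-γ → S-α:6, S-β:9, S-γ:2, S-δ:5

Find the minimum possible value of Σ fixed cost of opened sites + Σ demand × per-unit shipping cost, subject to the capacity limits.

215

Open {D-α, D-γ}; cheapest assignment that respects the capacities:
  D-α (cap 15, load 9): S-β — cost 9×5 = 45
  D-γ (cap 27, load 23): S-α, S-γ, S-δ — cost 10×6 + 11×2 + 2×5 = 92
  Shipping 137, fixed 78 → total 215.
  Any other capacity-feasible assignment to {D-α, D-γ} ships for at least 137.
Compare {D-β, D-γ}: its best feasible assignment gives total 229.
Compare {D-α, D-β, D-γ}: its best feasible assignment gives total 256.
Every other set of open sites that can feasibly serve all demand totals ≥ 229 even under its best assignment. Minimum: 215.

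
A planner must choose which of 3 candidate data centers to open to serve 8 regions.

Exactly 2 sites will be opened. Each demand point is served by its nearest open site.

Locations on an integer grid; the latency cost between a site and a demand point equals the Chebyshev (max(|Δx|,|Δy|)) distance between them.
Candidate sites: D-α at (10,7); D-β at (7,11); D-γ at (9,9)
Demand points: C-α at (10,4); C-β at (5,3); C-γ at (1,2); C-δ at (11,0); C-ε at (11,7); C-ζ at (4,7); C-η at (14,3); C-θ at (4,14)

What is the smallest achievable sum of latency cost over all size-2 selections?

Open {D-α, D-β}.
  C-α→D-α 3, C-β→D-α 5, C-γ→D-α 9, C-δ→D-α 7, C-ε→D-α 1, C-ζ→D-β 4, C-η→D-α 4, C-θ→D-β 3  ⇒ total 36.
Compare {D-α, D-γ}: total 38.
Compare {D-β, D-γ}: total 43.

36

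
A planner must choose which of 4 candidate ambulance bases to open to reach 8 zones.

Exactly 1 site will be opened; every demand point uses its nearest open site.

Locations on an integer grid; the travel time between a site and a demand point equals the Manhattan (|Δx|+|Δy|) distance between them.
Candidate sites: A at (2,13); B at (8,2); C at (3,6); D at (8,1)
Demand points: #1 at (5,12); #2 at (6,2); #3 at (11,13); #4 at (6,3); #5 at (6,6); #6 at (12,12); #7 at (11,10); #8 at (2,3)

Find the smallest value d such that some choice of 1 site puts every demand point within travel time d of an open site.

Open {B}.
  Farthest demand point is #3 at travel time 14 (to B); all others are ≤ 14.
With {A} the worst case is 15.
With {C} the worst case is 15.
No size-1 selection achieves below 14.

14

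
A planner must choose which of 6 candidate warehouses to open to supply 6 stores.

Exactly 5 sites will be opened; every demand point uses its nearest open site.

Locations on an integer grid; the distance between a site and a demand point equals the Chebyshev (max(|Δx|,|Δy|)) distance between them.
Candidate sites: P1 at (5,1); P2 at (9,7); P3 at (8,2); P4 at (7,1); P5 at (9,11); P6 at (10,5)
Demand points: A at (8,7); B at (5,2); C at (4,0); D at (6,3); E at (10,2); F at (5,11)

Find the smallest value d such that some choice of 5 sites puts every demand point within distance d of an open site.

4

Open {P1, P2, P3, P4, P5}.
  Farthest demand point is F at distance 4 (to P2); all others are ≤ 4.
With {P1, P2, P3, P4, P6} the worst case is 4.
With {P1, P2, P3, P5, P6} the worst case is 4.
No size-5 selection achieves below 4.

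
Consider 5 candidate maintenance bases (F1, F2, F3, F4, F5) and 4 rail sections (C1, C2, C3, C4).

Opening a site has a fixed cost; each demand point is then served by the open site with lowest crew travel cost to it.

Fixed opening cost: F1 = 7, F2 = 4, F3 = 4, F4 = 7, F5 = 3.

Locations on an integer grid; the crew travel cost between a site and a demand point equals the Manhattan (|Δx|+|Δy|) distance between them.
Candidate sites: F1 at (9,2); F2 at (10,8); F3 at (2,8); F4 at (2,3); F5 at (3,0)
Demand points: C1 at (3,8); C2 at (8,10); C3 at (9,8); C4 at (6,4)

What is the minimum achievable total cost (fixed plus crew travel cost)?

22

Open {F2, F3}: assign each demand point to its cheapest open site.
  C1→F3 1, C2→F2 4, C3→F2 1, C4→F2 8
  crew travel cost 14, fixed 8 → total 22.
Compare {F2}: crew travel cost 20 + fixed 4 = 24.
Compare {F2, F3, F5}: crew travel cost 13 + fixed 11 = 24.
Compare {F2, F5}: crew travel cost 19 + fixed 7 = 26.
All other subsets cost ≥ 24. Minimum total cost: 22.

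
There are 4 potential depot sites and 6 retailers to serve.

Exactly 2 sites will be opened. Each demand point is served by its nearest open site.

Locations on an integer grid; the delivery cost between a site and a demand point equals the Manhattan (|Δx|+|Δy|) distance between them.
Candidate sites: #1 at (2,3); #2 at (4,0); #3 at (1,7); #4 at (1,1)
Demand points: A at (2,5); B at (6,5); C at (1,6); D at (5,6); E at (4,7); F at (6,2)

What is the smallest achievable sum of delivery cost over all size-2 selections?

22

Open {#1, #3}.
  A→#1 2, B→#1 6, C→#3 1, D→#3 5, E→#3 3, F→#1 5  ⇒ total 22.
Compare {#2, #3}: total 23.
Compare {#3, #4}: total 25.
No size-2 selection does better; minimum is 22.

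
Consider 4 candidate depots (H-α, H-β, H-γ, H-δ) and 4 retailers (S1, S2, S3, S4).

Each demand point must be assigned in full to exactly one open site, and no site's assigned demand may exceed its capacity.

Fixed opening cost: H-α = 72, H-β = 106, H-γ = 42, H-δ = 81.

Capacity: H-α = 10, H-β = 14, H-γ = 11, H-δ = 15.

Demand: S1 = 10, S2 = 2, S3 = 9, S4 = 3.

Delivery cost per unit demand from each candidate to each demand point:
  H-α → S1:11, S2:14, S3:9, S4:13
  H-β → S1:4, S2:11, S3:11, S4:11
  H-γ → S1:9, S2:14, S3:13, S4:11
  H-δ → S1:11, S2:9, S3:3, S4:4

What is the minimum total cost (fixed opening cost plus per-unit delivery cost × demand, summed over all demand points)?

270

Open {H-γ, H-δ}; cheapest assignment that respects the capacities:
  H-γ (cap 11, load 10): S1 — cost 10×9 = 90
  H-δ (cap 15, load 14): S2, S3, S4 — cost 2×9 + 9×3 + 3×4 = 57
  Shipping 147, fixed 123 → total 270.
  Any other capacity-feasible assignment to {H-γ, H-δ} ships for at least 147.
Compare {H-β, H-δ}: its best feasible assignment gives total 284.
Compare {H-α, H-δ}: its best feasible assignment gives total 320.
Every other set of open sites that can feasibly serve all demand totals ≥ 284 even under its best assignment. Minimum: 270.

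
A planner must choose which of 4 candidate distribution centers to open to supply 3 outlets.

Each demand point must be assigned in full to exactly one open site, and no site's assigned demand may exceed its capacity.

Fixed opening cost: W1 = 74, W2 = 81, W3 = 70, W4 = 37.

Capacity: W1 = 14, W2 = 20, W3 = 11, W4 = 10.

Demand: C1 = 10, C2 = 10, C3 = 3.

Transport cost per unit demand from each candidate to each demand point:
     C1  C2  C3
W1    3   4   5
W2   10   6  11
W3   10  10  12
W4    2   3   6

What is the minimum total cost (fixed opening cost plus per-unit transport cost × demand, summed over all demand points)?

Open {W1, W4}; cheapest assignment that respects the capacities:
  W1 (cap 14, load 13): C2, C3 — cost 10×4 + 3×5 = 55
  W4 (cap 10, load 10): C1 — cost 10×2 = 20
  Shipping 75, fixed 111 → total 186.
  Any other capacity-feasible assignment to {W1, W4} ships for at least 75.
Compare {W2, W4}: its best feasible assignment gives total 231.
Compare {W1, W3, W4}: its best feasible assignment gives total 256.
Every other set of open sites that can feasibly serve all demand totals ≥ 231 even under its best assignment. Minimum: 186.

186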